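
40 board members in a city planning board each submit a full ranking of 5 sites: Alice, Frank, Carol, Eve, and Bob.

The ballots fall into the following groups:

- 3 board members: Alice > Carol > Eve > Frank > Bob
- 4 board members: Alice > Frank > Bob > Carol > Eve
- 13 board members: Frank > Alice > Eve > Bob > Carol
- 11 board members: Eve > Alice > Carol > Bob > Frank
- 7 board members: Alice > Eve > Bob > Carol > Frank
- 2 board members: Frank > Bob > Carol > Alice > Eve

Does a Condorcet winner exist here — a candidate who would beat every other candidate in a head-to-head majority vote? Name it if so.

Head-to-head results (40 voters total):
Alice vs Frank: Alice wins 25–15.
Alice vs Carol: Alice wins 38–2.
Alice vs Eve: Alice wins 29–11.
Alice vs Bob: Alice wins 38–2.
Frank vs Carol: Carol wins 21–19.
Frank vs Eve: Eve wins 21–19.
Frank vs Bob: Frank wins 22–18.
Carol vs Eve: Eve wins 31–9.
Carol vs Bob: Bob wins 26–14.
Eve vs Bob: Eve wins 34–6.
Alice beats each rival — Frank (25–15), Carol (38–2), Eve (29–11), Bob (38–2) — so Alice is the Condorcet winner.

Alice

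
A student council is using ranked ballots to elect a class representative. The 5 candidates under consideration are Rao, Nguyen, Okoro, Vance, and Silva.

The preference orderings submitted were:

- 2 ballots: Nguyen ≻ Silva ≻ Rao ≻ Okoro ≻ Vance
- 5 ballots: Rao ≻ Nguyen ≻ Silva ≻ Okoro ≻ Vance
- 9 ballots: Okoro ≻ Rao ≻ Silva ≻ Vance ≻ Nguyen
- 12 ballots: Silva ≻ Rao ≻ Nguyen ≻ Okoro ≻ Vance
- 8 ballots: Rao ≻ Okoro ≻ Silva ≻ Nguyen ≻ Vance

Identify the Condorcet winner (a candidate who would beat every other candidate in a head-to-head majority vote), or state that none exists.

Head-to-head results (36 voters total):
Rao vs Nguyen: Rao wins 34–2.
Rao vs Okoro: Rao wins 27–9.
Rao vs Vance: Rao wins 36–0.
Rao vs Silva: Rao wins 22–14.
Nguyen vs Okoro: Nguyen wins 19–17.
Nguyen vs Vance: Nguyen wins 27–9.
Nguyen vs Silva: Silva wins 29–7.
Okoro vs Vance: Okoro wins 36–0.
Okoro vs Silva: Silva wins 19–17.
Vance vs Silva: Silva wins 36–0.
Rao beats each rival — Nguyen (34–2), Okoro (27–9), Vance (36–0), Silva (22–14) — so Rao is the Condorcet winner.

Rao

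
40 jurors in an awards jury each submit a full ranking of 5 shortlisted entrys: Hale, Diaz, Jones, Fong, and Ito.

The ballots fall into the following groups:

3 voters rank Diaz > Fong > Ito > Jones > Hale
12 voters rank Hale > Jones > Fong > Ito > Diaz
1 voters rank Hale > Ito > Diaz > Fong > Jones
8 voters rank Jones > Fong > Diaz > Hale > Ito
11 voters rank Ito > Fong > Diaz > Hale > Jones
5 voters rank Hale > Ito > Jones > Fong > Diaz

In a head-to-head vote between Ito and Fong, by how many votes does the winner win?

Ballots ranking Ito above Fong: 1+11+5 = 17.
Ballots ranking Fong above Ito: 3+12+8 = 23.
Fong wins 23–17, a margin of 6.

6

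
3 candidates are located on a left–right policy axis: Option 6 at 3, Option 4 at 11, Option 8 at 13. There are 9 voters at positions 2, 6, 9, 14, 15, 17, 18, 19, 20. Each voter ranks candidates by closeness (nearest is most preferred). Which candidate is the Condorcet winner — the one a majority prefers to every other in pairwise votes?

Option 8

With single-peaked preferences on a line, the Condorcet winner is the candidate closest to the median voter.
The median voter (position 15) is closest to Option 8 at 13.
Check: Option 8 vs Option 4 — voters closer to Option 8: 6 of 9.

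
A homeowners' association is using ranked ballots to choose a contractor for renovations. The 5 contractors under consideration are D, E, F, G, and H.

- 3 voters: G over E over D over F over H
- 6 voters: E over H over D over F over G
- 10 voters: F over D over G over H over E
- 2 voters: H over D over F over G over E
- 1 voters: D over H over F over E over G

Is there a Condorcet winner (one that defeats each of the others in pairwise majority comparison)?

Yes

Head-to-head results (22 voters total):
D vs E: D wins 13–9.
D vs F: D wins 12–10.
D vs G: D wins 19–3.
D vs H: D wins 14–8.
E vs F: F wins 13–9.
E vs G: G wins 15–7.
E vs H: H wins 13–9.
F vs G: F wins 19–3.
F vs H: F wins 13–9.
G vs H: G wins 13–9.
D beats each rival — E (13–9), F (12–10), G (19–3), H (14–8) — so D is the Condorcet winner.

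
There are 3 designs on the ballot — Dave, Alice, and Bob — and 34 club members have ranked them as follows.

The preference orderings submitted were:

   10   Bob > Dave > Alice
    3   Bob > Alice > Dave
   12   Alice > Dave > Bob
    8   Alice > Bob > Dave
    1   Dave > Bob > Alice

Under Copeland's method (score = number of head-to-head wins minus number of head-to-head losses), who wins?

Pairwise results:
  Dave vs Alice: Alice wins 23–11.
  Dave vs Bob: Bob wins 21–13.
  Alice vs Bob: Alice wins 20–14.
Copeland scores (wins − losses):
  Dave: 0 − 2 = -2
  Alice: 2 − 0 = 2
  Bob: 1 − 1 = 0
Alice has the best Copeland score.

Alice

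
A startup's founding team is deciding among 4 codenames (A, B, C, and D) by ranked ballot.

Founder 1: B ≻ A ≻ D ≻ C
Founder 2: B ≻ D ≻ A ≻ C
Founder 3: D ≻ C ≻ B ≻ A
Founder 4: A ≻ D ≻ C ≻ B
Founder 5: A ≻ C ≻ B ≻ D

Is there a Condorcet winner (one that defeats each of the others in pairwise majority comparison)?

Head-to-head results (5 voters total):
A vs B: B wins 3–2.
A vs C: A wins 4–1.
A vs D: A wins 3–2.
B vs C: C wins 3–2.
B vs D: B wins 3–2.
C vs D: D wins 4–1.
No candidate beats all others: A beats C beats B beats A, a majority cycle.

No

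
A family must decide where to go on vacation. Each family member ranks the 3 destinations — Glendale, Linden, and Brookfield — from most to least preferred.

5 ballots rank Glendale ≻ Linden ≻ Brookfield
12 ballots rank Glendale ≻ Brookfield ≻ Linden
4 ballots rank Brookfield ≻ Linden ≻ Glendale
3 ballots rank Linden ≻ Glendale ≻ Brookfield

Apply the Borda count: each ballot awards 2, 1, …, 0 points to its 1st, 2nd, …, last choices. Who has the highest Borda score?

Glendale

Borda scores:
  Glendale: 5·2 + 12·2 + 4·0 + 3·1 = 37
  Linden: 5·1 + 12·0 + 4·1 + 3·2 = 15
  Brookfield: 5·0 + 12·1 + 4·2 + 3·0 = 20
Glendale has the highest total.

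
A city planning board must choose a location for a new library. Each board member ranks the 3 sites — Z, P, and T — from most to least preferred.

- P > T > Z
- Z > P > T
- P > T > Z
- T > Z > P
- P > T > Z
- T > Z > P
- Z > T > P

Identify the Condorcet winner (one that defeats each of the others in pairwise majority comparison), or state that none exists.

Head-to-head results (7 voters total):
Z vs P: Z wins 4–3.
Z vs T: T wins 5–2.
P vs T: P wins 4–3.
No candidate beats all others: Z beats P beats T beats Z, a majority cycle.

There is no Condorcet winner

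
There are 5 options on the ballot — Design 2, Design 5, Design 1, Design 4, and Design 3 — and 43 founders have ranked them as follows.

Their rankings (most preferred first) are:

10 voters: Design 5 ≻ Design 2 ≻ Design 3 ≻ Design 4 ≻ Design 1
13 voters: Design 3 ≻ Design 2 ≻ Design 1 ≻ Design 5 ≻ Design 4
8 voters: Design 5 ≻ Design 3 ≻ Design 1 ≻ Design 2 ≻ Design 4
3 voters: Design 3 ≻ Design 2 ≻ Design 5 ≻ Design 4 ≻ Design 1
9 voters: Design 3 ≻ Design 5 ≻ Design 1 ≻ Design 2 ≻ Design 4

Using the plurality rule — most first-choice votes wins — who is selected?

Design 3

First-place vote totals:
  Design 2: 0
  Design 5: 18
  Design 1: 0
  Design 4: 0
  Design 3: 25
Design 3 has the most first-place votes.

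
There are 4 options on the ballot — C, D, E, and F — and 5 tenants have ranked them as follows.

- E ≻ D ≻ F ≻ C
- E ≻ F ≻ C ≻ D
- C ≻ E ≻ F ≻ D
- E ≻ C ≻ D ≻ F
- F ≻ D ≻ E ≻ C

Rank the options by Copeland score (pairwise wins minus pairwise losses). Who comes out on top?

E

Pairwise results:
  C vs D: C wins 3–2.
  C vs E: E wins 4–1.
  C vs F: F wins 3–2.
  D vs E: E wins 4–1.
  D vs F: F wins 3–2.
  E vs F: E wins 4–1.
Copeland scores (wins − losses):
  C: 1 − 2 = -1
  D: 0 − 3 = -3
  E: 3 − 0 = 3
  F: 2 − 1 = 1
E has the best Copeland score.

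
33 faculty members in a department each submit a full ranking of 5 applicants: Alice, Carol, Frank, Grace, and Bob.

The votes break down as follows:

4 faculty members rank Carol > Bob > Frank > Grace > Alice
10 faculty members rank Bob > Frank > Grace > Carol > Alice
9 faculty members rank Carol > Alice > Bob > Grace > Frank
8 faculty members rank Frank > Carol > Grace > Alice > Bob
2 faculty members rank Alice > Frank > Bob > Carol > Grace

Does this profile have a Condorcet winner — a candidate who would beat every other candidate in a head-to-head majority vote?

Head-to-head results (33 voters total):
Alice vs Carol: Carol wins 31–2.
Alice vs Frank: Frank wins 22–11.
Alice vs Grace: Grace wins 22–11.
Alice vs Bob: Alice wins 19–14.
Carol vs Frank: Frank wins 20–13.
Carol vs Grace: Carol wins 23–10.
Carol vs Bob: Carol wins 21–12.
Frank vs Grace: Frank wins 24–9.
Frank vs Bob: Bob wins 23–10.
Grace vs Bob: Bob wins 25–8.
No candidate beats all others: Alice beats Bob beats Frank beats Alice, a majority cycle.

No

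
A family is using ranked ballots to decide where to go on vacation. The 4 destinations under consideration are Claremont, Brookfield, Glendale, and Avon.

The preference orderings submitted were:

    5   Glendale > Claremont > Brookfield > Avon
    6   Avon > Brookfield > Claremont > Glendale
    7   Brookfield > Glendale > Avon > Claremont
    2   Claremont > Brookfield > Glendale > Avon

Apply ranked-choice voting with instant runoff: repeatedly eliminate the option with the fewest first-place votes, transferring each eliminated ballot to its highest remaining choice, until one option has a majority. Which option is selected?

Round 1: Brookfield 7, Avon 6, Glendale 5, Claremont 2. Claremont has the fewest and is eliminated.
Round 2: Brookfield 9, Avon 6, Glendale 5. Glendale has the fewest and is eliminated.
Round 3: Brookfield 14, Avon 6. Brookfield has a majority.

Brookfield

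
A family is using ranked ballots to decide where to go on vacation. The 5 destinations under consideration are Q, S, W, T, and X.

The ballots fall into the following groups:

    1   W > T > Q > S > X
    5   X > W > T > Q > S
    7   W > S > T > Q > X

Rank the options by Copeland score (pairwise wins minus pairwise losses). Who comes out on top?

Pairwise results:
  Q vs S: S wins 7–6.
  Q vs W: W wins 13–0.
  Q vs T: T wins 13–0.
  Q vs X: Q wins 8–5.
  S vs W: W wins 13–0.
  S vs T: S wins 7–6.
  S vs X: S wins 8–5.
  W vs T: W wins 13–0.
  W vs X: W wins 8–5.
  T vs X: T wins 8–5.
Copeland scores (wins − losses):
  Q: 1 − 3 = -2
  S: 3 − 1 = 2
  W: 4 − 0 = 4
  T: 2 − 2 = 0
  X: 0 − 4 = -4
W has the best Copeland score.

W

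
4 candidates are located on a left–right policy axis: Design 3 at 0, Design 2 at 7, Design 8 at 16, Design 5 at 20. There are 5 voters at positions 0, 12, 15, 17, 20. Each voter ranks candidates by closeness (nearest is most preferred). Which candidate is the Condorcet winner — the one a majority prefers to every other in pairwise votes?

With single-peaked preferences on a line, the Condorcet winner is the candidate closest to the median voter.
The median voter (position 15) is closest to Design 8 at 16.
Check: Design 8 vs Design 3 — voters closer to Design 8: 4 of 5.

Design 8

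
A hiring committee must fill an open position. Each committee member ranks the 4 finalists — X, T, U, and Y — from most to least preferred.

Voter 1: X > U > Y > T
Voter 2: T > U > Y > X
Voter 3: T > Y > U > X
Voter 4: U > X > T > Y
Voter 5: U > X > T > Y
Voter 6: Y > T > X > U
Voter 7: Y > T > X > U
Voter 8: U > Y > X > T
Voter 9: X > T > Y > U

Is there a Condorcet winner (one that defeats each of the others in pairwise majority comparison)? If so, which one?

No Condorcet winner

Head-to-head results (9 voters total):
X vs T: X wins 5–4.
X vs U: U wins 5–4.
X vs Y: Y wins 5–4.
T vs U: T wins 5–4.
T vs Y: T wins 5–4.
U vs Y: U wins 5–4.
No candidate beats all others: X beats T beats U beats X, a majority cycle.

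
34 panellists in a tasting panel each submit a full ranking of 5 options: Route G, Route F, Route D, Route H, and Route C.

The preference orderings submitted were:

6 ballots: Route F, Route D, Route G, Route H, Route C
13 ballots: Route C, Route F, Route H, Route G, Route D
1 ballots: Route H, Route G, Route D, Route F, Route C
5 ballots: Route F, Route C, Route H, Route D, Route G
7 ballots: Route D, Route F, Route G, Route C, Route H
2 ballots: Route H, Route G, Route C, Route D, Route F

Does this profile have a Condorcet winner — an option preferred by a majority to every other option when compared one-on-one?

Yes

Head-to-head results (34 voters total):
Route G vs Route F: Route F wins 31–3.
Route G vs Route D: Route D wins 18–16.
Route G vs Route H: Route H wins 21–13.
Route G vs Route C: Route C wins 18–16.
Route F vs Route D: Route F wins 24–10.
Route F vs Route H: Route F wins 31–3.
Route F vs Route C: Route F wins 19–15.
Route D vs Route H: Route H wins 21–13.
Route D vs Route C: Route C wins 20–14.
Route H vs Route C: Route C wins 25–9.
Route F beats each rival — Route G (31–3), Route D (24–10), Route H (31–3), Route C (19–15) — so Route F is the Condorcet winner.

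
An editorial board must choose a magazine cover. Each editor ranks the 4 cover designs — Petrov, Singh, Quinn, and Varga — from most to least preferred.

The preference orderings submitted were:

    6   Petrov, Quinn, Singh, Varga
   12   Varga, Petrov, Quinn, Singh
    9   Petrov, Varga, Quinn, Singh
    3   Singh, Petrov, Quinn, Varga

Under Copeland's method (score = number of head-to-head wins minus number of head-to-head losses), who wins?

Pairwise results:
  Petrov vs Singh: Petrov wins 27–3.
  Petrov vs Quinn: Petrov wins 30–0.
  Petrov vs Varga: Petrov wins 18–12.
  Singh vs Quinn: Quinn wins 27–3.
  Singh vs Varga: Varga wins 21–9.
  Quinn vs Varga: Varga wins 21–9.
Copeland scores (wins − losses):
  Petrov: 3 − 0 = 3
  Singh: 0 − 3 = -3
  Quinn: 1 − 2 = -1
  Varga: 2 − 1 = 1
Petrov has the best Copeland score.

Petrov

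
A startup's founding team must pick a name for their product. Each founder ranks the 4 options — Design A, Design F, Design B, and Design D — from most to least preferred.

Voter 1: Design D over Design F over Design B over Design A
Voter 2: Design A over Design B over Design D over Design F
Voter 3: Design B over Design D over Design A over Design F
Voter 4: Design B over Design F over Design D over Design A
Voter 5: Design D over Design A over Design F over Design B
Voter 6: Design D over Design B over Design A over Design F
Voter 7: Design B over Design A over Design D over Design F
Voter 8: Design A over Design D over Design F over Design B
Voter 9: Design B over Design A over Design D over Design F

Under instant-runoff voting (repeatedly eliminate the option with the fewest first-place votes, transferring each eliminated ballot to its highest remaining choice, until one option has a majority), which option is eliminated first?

Round 1: Design B 4, Design D 3, Design A 2, Design F 0. Design F has the fewest and is eliminated.
Round 2: Design B 4, Design D 3, Design A 2. Design A has the fewest and is eliminated.
Round 3: Design B 5, Design D 4. Design B has a majority.

Design F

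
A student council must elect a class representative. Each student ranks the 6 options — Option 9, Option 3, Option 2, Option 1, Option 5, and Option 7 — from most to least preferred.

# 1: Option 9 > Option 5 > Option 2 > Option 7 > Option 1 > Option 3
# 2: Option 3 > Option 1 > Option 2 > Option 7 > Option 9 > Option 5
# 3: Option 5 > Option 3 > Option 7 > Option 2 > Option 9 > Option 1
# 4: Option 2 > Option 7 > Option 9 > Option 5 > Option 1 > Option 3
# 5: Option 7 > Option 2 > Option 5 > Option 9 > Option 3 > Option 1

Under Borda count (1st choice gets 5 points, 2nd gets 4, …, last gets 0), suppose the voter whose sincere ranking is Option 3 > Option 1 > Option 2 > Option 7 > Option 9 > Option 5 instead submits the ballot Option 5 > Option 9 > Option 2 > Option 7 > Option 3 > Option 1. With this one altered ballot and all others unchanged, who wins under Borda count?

Option 5

Borda totals with the altered ballot: Option 9 15, Option 3 6, Option 2 17, Option 1 2, Option 5 19, Option 7 16.
The switch changes the winner from Option 2 to Option 5.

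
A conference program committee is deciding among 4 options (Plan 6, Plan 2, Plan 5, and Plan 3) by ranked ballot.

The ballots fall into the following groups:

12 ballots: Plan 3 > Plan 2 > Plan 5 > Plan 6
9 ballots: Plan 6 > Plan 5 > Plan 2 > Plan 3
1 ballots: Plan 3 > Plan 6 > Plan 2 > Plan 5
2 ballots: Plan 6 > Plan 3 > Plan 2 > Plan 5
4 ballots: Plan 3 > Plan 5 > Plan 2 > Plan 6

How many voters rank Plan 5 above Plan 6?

16

Ballots ranking Plan 5 above Plan 6: 12+4 = 16.
Ballots ranking Plan 6 above Plan 5: 9+1+2 = 12.
So 16 of 28 voters prefer Plan 5 to Plan 6.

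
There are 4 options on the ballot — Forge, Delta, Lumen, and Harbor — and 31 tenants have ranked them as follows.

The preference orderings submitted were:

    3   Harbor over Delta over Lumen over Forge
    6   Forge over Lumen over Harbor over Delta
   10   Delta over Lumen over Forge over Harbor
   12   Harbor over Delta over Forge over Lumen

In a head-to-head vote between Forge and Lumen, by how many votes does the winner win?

5

Ballots ranking Forge above Lumen: 6+12 = 18.
Ballots ranking Lumen above Forge: 3+10 = 13.
Forge wins 18–13, a margin of 5.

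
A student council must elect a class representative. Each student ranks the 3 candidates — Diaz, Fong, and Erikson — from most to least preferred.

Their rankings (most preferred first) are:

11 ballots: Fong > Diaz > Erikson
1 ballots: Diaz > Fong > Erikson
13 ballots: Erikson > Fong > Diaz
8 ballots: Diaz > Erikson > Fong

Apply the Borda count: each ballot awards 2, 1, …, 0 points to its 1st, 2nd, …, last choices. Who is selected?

Fong

Borda scores:
  Diaz: 11·1 + 2 + 13·0 + 8·2 = 29
  Fong: 11·2 + 1 + 13·1 + 8·0 = 36
  Erikson: 11·0 + 0 + 13·2 + 8·1 = 34
Fong has the highest total.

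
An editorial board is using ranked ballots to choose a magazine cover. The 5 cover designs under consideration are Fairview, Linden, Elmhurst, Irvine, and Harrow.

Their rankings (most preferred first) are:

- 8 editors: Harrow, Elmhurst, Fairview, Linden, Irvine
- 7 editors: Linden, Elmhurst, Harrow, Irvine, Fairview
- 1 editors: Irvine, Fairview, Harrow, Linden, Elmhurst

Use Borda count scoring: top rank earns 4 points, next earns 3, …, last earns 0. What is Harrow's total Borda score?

Borda scores:
  Fairview: 8·2 + 7·0 + 3 = 19
  Linden: 8·1 + 7·4 + 1 = 37
  Elmhurst: 8·3 + 7·3 + 0 = 45
  Irvine: 8·0 + 7·1 + 4 = 11
  Harrow: 8·4 + 7·2 + 2 = 48

48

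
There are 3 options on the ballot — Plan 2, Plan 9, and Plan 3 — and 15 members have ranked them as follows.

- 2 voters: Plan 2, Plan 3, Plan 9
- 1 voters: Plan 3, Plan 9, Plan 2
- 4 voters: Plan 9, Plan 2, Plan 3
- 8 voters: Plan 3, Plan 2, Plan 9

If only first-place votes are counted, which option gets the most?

Plan 3

First-place vote totals:
  Plan 2: 2
  Plan 9: 4
  Plan 3: 9
Plan 3 has the most first-place votes.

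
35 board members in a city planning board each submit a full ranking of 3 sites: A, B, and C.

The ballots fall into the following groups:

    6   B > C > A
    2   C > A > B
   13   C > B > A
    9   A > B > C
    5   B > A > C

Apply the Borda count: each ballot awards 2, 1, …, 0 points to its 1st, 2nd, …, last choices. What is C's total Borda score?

Borda scores:
  A: 6·0 + 2·1 + 13·0 + 9·2 + 5·1 = 25
  B: 6·2 + 2·0 + 13·1 + 9·1 + 5·2 = 44
  C: 6·1 + 2·2 + 13·2 + 9·0 + 5·0 = 36

36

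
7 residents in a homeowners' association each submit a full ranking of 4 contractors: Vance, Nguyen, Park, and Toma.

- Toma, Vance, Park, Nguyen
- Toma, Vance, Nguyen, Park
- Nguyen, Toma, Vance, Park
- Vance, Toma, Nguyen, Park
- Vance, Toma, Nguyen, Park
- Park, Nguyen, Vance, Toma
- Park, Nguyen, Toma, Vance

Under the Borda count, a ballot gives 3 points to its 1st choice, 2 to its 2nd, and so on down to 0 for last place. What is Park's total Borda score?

7

Borda scores:
  Vance: 2 + 2 + 1 + 3 + 3 + 1 + 0 = 12
  Nguyen: 0 + 1 + 3 + 1 + 1 + 2 + 2 = 10
  Park: 1 + 0 + 0 + 0 + 0 + 3 + 3 = 7
  Toma: 3 + 3 + 2 + 2 + 2 + 0 + 1 = 13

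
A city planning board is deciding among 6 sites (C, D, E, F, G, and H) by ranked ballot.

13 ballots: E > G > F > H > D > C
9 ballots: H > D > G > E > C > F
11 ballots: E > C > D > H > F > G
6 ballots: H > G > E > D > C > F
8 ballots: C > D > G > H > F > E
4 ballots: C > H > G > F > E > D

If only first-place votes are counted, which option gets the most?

First-place vote totals:
  C: 12
  D: 0
  E: 24
  F: 0
  G: 0
  H: 15
E has the most first-place votes.

E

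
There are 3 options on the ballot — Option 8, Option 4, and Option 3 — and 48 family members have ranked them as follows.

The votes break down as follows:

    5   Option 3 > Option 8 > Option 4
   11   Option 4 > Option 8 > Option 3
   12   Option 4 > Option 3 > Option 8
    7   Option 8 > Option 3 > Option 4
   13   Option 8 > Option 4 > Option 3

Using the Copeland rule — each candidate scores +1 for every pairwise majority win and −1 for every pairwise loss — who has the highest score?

Pairwise results:
  Option 8 vs Option 4: Option 8 wins 25–23.
  Option 8 vs Option 3: Option 8 wins 31–17.
  Option 4 vs Option 3: Option 4 wins 36–12.
Copeland scores (wins − losses):
  Option 8: 2 − 0 = 2
  Option 4: 1 − 1 = 0
  Option 3: 0 − 2 = -2
Option 8 has the best Copeland score.

Option 8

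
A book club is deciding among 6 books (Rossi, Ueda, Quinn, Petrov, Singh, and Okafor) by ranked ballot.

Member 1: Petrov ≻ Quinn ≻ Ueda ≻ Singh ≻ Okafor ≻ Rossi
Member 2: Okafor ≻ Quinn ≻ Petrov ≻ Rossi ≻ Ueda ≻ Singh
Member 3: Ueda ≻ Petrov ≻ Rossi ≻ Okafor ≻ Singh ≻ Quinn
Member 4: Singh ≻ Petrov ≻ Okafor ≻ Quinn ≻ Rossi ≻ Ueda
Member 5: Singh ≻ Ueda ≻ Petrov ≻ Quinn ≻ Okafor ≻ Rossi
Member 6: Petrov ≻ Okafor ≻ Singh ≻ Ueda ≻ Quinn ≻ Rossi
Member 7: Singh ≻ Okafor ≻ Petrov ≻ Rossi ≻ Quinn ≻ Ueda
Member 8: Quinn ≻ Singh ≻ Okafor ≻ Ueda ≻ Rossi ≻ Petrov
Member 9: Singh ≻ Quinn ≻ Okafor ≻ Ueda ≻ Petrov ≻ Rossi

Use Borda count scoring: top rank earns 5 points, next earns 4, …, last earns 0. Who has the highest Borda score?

Borda scores:
  Rossi: 0 + 2 + 3 + 1 + 0 + 0 + 2 + 1 + 0 = 9
  Ueda: 3 + 1 + 5 + 0 + 4 + 2 + 0 + 2 + 2 = 19
  Quinn: 4 + 4 + 0 + 2 + 2 + 1 + 1 + 5 + 4 = 23
  Petrov: 5 + 3 + 4 + 4 + 3 + 5 + 3 + 0 + 1 = 28
  Singh: 2 + 0 + 1 + 5 + 5 + 3 + 5 + 4 + 5 = 30
  Okafor: 1 + 5 + 2 + 3 + 1 + 4 + 4 + 3 + 3 = 26
Singh has the highest total.

Singh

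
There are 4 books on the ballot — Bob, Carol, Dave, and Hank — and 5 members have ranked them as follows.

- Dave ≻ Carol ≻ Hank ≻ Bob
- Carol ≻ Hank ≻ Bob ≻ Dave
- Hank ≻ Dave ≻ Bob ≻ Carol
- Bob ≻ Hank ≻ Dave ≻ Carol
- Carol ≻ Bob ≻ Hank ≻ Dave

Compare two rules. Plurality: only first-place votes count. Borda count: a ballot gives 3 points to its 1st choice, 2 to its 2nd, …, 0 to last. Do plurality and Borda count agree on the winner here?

No

Plurality first-place counts: Bob 1, Carol 2, Dave 1, Hank 1 → Carol.
Borda totals: Bob 7, Carol 8, Dave 6, Hank 9 → Hank.
The two rules disagree: plurality picks Carol, Borda picks Hank.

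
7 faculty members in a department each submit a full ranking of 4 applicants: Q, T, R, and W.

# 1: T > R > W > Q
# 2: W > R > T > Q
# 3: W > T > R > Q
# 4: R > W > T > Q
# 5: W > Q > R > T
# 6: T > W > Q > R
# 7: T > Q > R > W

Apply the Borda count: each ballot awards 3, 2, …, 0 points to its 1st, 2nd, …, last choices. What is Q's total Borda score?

Borda scores:
  Q: 0 + 0 + 0 + 0 + 2 + 1 + 2 = 5
  T: 3 + 1 + 2 + 1 + 0 + 3 + 3 = 13
  R: 2 + 2 + 1 + 3 + 1 + 0 + 1 = 10
  W: 1 + 3 + 3 + 2 + 3 + 2 + 0 = 14

5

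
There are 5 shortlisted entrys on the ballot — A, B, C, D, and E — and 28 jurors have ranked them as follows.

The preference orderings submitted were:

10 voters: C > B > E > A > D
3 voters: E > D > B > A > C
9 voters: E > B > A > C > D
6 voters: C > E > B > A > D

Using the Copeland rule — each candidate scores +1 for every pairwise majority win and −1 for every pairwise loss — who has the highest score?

Pairwise results:
  A vs B: B wins 28–0.
  A vs C: C wins 16–12.
  A vs D: A wins 25–3.
  A vs E: E wins 28–0.
  B vs C: C wins 16–12.
  B vs D: B wins 25–3.
  B vs E: E wins 18–10.
  C vs D: C wins 25–3.
  C vs E: C wins 16–12.
  D vs E: E wins 28–0.
Copeland scores (wins − losses):
  A: 1 − 3 = -2
  B: 2 − 2 = 0
  C: 4 − 0 = 4
  D: 0 − 4 = -4
  E: 3 − 1 = 2
C has the best Copeland score.

C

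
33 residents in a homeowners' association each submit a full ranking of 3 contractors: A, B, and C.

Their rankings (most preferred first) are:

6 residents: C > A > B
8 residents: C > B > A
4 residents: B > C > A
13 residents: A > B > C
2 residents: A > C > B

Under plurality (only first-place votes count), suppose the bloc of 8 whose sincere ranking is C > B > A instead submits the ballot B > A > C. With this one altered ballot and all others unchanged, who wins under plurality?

First-place totals with the altered ballot: A 15, B 12, C 6.
The winner is unchanged: still A.

A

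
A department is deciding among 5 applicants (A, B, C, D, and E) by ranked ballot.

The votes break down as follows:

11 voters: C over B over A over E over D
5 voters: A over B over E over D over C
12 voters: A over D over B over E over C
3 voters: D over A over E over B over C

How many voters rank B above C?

Ballots ranking B above C: 5+12+3 = 20.
Ballots ranking C above B: 11.
So 20 of 31 voters prefer B to C.

20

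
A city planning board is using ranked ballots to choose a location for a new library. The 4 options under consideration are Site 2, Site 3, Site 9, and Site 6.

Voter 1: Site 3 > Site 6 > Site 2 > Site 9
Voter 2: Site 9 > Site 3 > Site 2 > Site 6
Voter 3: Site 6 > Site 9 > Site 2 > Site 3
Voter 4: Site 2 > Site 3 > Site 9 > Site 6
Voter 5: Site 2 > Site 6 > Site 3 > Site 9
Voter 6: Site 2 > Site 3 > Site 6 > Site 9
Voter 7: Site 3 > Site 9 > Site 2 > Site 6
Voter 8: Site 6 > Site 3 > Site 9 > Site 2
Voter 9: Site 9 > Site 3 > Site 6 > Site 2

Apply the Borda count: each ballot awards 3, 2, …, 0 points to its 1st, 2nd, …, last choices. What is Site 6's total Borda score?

Borda scores:
  Site 2: 1 + 1 + 1 + 3 + 3 + 3 + 1 + 0 + 0 = 13
  Site 3: 3 + 2 + 0 + 2 + 1 + 2 + 3 + 2 + 2 = 17
  Site 9: 0 + 3 + 2 + 1 + 0 + 0 + 2 + 1 + 3 = 12
  Site 6: 2 + 0 + 3 + 0 + 2 + 1 + 0 + 3 + 1 = 12

12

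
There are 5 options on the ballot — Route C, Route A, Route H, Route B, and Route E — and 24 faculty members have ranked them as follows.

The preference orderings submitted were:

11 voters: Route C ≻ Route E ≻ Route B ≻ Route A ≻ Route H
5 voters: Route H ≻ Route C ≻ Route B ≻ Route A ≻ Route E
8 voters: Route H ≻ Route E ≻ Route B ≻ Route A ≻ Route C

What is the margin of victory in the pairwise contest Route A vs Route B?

Ballots ranking Route A above Route B: 0.
Ballots ranking Route B above Route A: 11+5+8 = 24.
Route B wins 24–0, a margin of 24.

24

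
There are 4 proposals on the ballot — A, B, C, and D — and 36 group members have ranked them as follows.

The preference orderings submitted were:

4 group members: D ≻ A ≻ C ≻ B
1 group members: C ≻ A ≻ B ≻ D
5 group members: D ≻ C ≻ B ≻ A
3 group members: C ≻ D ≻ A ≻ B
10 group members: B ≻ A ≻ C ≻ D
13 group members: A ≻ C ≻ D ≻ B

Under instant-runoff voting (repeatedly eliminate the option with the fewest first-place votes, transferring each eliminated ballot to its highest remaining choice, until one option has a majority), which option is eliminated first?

Round 1: A 13, B 10, D 9, C 4. C has the fewest and is eliminated.
Round 2: A 14, D 12, B 10. B has the fewest and is eliminated.
Round 3: A 24, D 12. A has a majority.

C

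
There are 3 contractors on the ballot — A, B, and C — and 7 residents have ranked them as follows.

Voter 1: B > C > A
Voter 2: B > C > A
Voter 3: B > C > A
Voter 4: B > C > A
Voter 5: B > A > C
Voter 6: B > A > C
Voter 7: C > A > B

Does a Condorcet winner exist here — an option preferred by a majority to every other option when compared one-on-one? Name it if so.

B

Head-to-head results (7 voters total):
A vs B: B wins 6–1.
A vs C: C wins 5–2.
B vs C: B wins 6–1.
B beats each rival — A (6–1), C (6–1) — so B is the Condorcet winner.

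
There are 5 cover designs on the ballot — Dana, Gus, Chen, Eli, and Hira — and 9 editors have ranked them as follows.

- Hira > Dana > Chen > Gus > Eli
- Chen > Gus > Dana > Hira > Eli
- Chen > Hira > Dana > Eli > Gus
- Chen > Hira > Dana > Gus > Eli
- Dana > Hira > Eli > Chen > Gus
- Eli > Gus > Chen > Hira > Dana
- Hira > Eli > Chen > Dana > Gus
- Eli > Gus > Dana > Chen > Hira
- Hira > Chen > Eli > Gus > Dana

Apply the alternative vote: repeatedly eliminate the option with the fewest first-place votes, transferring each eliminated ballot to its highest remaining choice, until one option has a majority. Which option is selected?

Round 1: Chen 3, Hira 3, Eli 2, Dana 1, Gus 0. Gus has the fewest and is eliminated.
Round 2: Chen 3, Hira 3, Eli 2, Dana 1. Dana has the fewest and is eliminated.
Round 3: Hira 4, Chen 3, Eli 2. Eli has the fewest and is eliminated.
Round 4: Chen 5, Hira 4. Chen has a majority.

Chen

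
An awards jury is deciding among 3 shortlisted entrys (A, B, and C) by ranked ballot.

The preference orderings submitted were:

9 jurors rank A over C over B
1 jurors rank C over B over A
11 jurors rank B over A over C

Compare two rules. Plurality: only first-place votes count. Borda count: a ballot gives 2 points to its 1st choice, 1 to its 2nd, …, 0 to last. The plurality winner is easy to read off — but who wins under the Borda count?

Plurality first-place counts: A 9, B 11, C 1 → B.
Borda totals: A 29, B 23, C 11 → A.

A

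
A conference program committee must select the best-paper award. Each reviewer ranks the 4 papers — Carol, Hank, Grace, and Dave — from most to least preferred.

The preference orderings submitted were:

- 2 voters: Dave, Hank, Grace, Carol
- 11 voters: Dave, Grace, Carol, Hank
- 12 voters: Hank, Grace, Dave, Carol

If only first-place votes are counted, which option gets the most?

First-place vote totals:
  Carol: 0
  Hank: 12
  Grace: 0
  Dave: 13
Dave has the most first-place votes.

Dave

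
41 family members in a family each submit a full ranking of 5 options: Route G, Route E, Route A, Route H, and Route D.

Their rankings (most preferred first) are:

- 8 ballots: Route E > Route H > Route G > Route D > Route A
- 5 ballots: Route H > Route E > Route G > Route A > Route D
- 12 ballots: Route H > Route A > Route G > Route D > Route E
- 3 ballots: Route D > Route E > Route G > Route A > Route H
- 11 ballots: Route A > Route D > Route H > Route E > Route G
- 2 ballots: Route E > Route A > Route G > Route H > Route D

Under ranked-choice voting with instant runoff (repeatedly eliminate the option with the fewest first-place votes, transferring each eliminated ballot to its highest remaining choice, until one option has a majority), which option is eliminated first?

Round 1: Route H 17, Route A 11, Route E 10, Route D 3, Route G 0. Route G has the fewest and is eliminated.
Round 2: Route H 17, Route A 11, Route E 10, Route D 3. Route D has the fewest and is eliminated.
Round 3: Route H 17, Route E 13, Route A 11. Route A has the fewest and is eliminated.
Round 4: Route H 28, Route E 13. Route H has a majority.

Route G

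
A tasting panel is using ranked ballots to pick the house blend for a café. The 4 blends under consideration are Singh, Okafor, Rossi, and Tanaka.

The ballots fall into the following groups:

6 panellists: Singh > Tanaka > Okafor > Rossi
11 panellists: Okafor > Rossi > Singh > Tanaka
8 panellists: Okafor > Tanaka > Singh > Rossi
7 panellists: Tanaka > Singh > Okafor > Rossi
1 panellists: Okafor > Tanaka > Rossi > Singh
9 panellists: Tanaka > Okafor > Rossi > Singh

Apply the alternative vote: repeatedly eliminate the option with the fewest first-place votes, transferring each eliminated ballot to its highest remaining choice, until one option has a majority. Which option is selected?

Round 1: Okafor 20, Tanaka 16, Singh 6, Rossi 0. Rossi has the fewest and is eliminated.
Round 2: Okafor 20, Tanaka 16, Singh 6. Singh has the fewest and is eliminated.
Round 3: Tanaka 22, Okafor 20. Tanaka has a majority.

Tanaka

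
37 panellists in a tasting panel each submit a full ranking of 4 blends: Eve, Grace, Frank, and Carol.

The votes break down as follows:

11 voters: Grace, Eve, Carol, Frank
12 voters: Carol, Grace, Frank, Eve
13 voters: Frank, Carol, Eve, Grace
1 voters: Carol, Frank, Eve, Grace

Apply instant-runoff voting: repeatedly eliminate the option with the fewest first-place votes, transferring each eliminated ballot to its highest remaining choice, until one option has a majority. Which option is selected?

Carol

Round 1: Frank 13, Carol 13, Grace 11, Eve 0. Eve has the fewest and is eliminated.
Round 2: Frank 13, Carol 13, Grace 11. Grace has the fewest and is eliminated.
Round 3: Carol 24, Frank 13. Carol has a majority.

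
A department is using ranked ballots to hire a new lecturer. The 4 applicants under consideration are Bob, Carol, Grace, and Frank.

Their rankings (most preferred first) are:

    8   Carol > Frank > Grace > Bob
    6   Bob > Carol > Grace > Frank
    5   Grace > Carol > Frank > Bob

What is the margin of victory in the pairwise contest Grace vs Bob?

Ballots ranking Grace above Bob: 8+5 = 13.
Ballots ranking Bob above Grace: 6.
Grace wins 13–6, a margin of 7.

7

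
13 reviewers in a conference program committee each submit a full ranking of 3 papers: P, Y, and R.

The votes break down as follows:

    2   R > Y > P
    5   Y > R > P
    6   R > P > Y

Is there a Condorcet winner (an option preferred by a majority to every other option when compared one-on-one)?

Yes

Head-to-head results (13 voters total):
P vs Y: Y wins 7–6.
P vs R: R wins 13–0.
Y vs R: R wins 8–5.
R beats each rival — P (13–0), Y (8–5) — so R is the Condorcet winner.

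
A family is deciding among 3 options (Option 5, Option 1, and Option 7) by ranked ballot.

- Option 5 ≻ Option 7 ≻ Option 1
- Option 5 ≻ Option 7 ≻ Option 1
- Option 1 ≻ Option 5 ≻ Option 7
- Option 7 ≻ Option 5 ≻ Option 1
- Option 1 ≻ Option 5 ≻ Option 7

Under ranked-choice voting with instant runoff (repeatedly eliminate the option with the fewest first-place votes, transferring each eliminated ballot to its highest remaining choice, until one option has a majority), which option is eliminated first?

Option 7

Round 1: Option 5 2, Option 1 2, Option 7 1. Option 7 has the fewest and is eliminated.
Round 2: Option 5 3, Option 1 2. Option 5 has a majority.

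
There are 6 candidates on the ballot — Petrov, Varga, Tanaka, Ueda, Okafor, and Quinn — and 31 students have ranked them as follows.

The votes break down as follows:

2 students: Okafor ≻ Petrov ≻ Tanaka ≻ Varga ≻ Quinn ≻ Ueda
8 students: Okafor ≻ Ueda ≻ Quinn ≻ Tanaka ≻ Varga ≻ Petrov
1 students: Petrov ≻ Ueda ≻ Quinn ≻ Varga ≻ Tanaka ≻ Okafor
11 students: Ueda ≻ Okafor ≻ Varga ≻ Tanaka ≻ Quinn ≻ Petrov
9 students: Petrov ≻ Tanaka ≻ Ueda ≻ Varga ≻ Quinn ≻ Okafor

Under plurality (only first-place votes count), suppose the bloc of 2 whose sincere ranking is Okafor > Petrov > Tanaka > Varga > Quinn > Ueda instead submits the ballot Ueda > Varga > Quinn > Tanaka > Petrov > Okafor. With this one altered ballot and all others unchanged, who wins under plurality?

First-place totals with the altered ballot: Petrov 10, Varga 0, Tanaka 0, Ueda 13, Okafor 8, Quinn 0.
The winner is unchanged: still Ueda.

Ueda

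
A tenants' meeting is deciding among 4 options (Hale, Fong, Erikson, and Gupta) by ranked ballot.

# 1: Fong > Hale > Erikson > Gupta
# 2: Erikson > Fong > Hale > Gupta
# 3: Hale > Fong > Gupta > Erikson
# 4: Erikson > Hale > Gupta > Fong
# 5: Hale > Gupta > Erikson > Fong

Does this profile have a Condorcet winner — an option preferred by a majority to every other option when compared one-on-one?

Yes

Head-to-head results (5 voters total):
Hale vs Fong: Hale wins 3–2.
Hale vs Erikson: Hale wins 3–2.
Hale vs Gupta: Hale wins 5–0.
Fong vs Erikson: Erikson wins 3–2.
Fong vs Gupta: Fong wins 3–2.
Erikson vs Gupta: Erikson wins 3–2.
Hale beats each rival — Fong (3–2), Erikson (3–2), Gupta (5–0) — so Hale is the Condorcet winner.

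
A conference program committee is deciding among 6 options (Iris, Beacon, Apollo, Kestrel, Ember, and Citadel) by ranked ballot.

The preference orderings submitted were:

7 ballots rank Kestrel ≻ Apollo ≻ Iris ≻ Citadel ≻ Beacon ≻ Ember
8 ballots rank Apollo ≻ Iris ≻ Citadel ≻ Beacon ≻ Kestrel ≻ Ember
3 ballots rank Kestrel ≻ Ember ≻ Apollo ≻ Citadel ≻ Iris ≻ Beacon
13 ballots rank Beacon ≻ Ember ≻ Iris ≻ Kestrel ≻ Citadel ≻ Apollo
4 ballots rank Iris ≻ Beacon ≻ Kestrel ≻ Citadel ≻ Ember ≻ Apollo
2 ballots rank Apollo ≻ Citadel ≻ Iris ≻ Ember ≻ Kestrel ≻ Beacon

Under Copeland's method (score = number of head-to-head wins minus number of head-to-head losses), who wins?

Pairwise results:
  Iris vs Beacon: Iris wins 24–13.
  Iris vs Apollo: Apollo wins 20–17.
  Iris vs Kestrel: Iris wins 27–10.
  Iris vs Ember: Iris wins 21–16.
  Iris vs Citadel: Iris wins 32–5.
  Beacon vs Apollo: Apollo wins 20–17.
  Beacon vs Kestrel: Beacon wins 25–12.
  Beacon vs Ember: Beacon wins 32–5.
  Beacon vs Citadel: Citadel wins 20–17.
  Apollo vs Kestrel: Kestrel wins 27–10.
  Apollo vs Ember: Ember wins 20–17.
  Apollo vs Citadel: Apollo wins 20–17.
  Kestrel vs Ember: Kestrel wins 22–15.
  Kestrel vs Citadel: Kestrel wins 27–10.
  Ember vs Citadel: Citadel wins 21–16.
Copeland scores (wins − losses):
  Iris: 4 − 1 = 3
  Beacon: 2 − 3 = -1
  Apollo: 3 − 2 = 1
  Kestrel: 3 − 2 = 1
  Ember: 1 − 4 = -3
  Citadel: 2 − 3 = -1
Iris has the best Copeland score.

Iris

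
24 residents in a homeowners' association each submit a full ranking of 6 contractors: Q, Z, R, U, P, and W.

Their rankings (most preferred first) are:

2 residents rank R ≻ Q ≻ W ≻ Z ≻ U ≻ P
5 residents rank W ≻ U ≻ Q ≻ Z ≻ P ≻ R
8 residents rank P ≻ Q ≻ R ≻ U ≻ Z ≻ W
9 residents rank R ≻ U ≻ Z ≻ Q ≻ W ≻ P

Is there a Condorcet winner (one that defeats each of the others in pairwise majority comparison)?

Head-to-head results (24 voters total):
Q vs Z: Q wins 15–9.
Q vs R: Q wins 13–11.
Q vs U: U wins 14–10.
Q vs P: Q wins 16–8.
Q vs W: Q wins 19–5.
Z vs R: R wins 19–5.
Z vs U: U wins 22–2.
Z vs P: Z wins 16–8.
Z vs W: Z wins 17–7.
R vs U: R wins 19–5.
R vs P: P wins 13–11.
R vs W: R wins 19–5.
U vs P: U wins 16–8.
U vs W: U wins 17–7.
P vs W: W wins 16–8.
No candidate beats all others: Q beats R beats U beats Q, a majority cycle.

No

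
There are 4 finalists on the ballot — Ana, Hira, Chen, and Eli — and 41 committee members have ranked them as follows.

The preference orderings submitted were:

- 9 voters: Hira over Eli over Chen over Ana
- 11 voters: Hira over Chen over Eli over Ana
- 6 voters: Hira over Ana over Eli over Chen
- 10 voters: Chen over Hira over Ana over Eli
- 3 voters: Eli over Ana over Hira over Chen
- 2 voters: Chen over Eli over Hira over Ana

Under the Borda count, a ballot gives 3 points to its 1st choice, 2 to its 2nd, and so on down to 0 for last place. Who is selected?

Hira

Borda scores:
  Ana: 9·0 + 11·0 + 6·2 + 10·1 + 3·2 + 2·0 = 28
  Hira: 9·3 + 11·3 + 6·3 + 10·2 + 3·1 + 2·1 = 103
  Chen: 9·1 + 11·2 + 6·0 + 10·3 + 3·0 + 2·3 = 67
  Eli: 9·2 + 11·1 + 6·1 + 10·0 + 3·3 + 2·2 = 48
Hira has the highest total.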